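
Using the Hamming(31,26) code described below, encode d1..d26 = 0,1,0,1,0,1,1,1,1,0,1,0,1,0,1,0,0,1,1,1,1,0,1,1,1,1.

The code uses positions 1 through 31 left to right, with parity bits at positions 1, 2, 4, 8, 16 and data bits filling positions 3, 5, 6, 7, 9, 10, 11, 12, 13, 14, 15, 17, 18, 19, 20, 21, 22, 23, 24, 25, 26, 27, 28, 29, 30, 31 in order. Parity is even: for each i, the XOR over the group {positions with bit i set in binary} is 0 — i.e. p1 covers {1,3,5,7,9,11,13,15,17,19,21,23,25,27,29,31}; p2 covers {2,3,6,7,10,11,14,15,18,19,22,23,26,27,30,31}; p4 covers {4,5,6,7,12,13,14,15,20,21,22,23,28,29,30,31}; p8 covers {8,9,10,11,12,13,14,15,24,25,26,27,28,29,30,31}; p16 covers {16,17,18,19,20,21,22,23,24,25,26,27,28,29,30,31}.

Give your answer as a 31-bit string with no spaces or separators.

1101101001111010010100111101111

Place data at non-parity positions: p1 p2 0 p4 1 0 1 p8 0 1 1 1 1 0 1 p16 0 1 0 1 0 0 1 1 1 1 0 1 1 1 1
p1 (pos 1,3,5,7,9,11,13,15,17,19,21,23,25,27,29,31): XOR of data positions = 0⊕1⊕1⊕0⊕1⊕1⊕1⊕0⊕0⊕0⊕1⊕1⊕0⊕1⊕1 = 1
p2 (pos 2,3,6,7,10,11,14,15,18,19,22,23,26,27,30,31): XOR of data positions = 0⊕0⊕1⊕1⊕1⊕0⊕1⊕1⊕0⊕0⊕1⊕1⊕0⊕1⊕1 = 1
p4 (pos 4,5,6,7,12,13,14,15,20,21,22,23,28,29,30,31): XOR of data positions = 1⊕0⊕1⊕1⊕1⊕0⊕1⊕1⊕0⊕0⊕1⊕1⊕1⊕1⊕1 = 1
p8 (pos 8,9,10,11,12,13,14,15,24,25,26,27,28,29,30,31): XOR of data positions = 0⊕1⊕1⊕1⊕1⊕0⊕1⊕1⊕1⊕1⊕0⊕1⊕1⊕1⊕1 = 0
p16 (pos 16,17,18,19,20,21,22,23,24,25,26,27,28,29,30,31): XOR of data positions = 0⊕1⊕0⊕1⊕0⊕0⊕1⊕1⊕1⊕1⊕0⊕1⊕1⊕1⊕1 = 0
Codeword: 1101101001111010010100111101111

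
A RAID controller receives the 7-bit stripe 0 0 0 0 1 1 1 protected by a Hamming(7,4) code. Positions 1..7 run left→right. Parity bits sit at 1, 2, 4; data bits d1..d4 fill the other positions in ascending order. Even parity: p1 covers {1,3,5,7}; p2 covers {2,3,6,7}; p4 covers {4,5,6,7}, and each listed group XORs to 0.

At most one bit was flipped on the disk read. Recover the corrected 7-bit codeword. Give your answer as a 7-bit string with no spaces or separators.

0001111

s1 (pos 1,3,5,7): 0⊕0⊕1⊕1 = 0
s2 (pos 2,3,6,7): 0⊕0⊕1⊕1 = 0
s4 (pos 4,5,6,7): 0⊕1⊕1⊕1 = 1
Syndrome s4…s1 = 100 → error at position 4.
Flip position 4: 0000111 → 0001111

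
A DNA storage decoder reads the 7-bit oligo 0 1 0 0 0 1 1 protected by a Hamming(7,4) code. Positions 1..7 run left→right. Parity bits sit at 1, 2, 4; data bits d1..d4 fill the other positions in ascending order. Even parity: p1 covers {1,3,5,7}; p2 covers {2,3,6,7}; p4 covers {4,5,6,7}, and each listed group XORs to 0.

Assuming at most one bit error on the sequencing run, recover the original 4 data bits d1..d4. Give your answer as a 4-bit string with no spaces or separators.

1011

s1 (pos 1,3,5,7): 0⊕0⊕0⊕1 = 1
s2 (pos 2,3,6,7): 1⊕0⊕1⊕1 = 1
s4 (pos 4,5,6,7): 0⊕0⊕1⊕1 = 0
Syndrome s4…s1 = 011 → error at position 3.
Flip position 3: 0100011 → 0110011
Read data bits from positions 3,5,6,7: 1011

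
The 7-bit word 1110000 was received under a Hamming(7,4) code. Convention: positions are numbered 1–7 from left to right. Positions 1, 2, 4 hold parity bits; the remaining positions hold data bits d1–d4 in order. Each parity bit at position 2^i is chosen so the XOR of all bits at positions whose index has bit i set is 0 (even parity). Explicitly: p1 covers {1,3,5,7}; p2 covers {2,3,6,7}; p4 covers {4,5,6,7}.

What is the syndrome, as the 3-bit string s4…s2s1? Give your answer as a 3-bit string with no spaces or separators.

000

s1 (pos 1,3,5,7): 1⊕1⊕0⊕0 = 0
s2 (pos 2,3,6,7): 1⊕1⊕0⊕0 = 0
s4 (pos 4,5,6,7): 0⊕0⊕0⊕0 = 0
Syndrome s4…s1 = 000 → no error.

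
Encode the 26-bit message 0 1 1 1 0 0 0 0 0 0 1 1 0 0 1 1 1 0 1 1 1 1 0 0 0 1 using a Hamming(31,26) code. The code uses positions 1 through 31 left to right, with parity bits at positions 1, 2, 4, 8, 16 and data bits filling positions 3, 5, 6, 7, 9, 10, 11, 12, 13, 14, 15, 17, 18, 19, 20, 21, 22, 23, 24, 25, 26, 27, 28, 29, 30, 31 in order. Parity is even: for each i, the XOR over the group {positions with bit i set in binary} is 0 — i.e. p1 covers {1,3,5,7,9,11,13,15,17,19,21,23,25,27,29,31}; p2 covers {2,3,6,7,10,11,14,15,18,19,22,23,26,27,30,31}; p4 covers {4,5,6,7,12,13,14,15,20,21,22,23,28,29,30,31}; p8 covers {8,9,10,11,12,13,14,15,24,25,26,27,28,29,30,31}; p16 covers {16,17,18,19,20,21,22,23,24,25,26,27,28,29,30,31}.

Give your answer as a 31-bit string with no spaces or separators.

0100111000000011100111011110001

Place data at non-parity positions: p1 p2 0 p4 1 1 1 p8 0 0 0 0 0 0 1 p16 1 0 0 1 1 1 0 1 1 1 1 0 0 0 1
p1 (pos 1,3,5,7,9,11,13,15,17,19,21,23,25,27,29,31): XOR of data positions = 0⊕1⊕1⊕0⊕0⊕0⊕1⊕1⊕0⊕1⊕0⊕1⊕1⊕0⊕1 = 0
p2 (pos 2,3,6,7,10,11,14,15,18,19,22,23,26,27,30,31): XOR of data positions = 0⊕1⊕1⊕0⊕0⊕0⊕1⊕0⊕0⊕1⊕0⊕1⊕1⊕0⊕1 = 1
p4 (pos 4,5,6,7,12,13,14,15,20,21,22,23,28,29,30,31): XOR of data positions = 1⊕1⊕1⊕0⊕0⊕0⊕1⊕1⊕1⊕1⊕0⊕0⊕0⊕0⊕1 = 0
p8 (pos 8,9,10,11,12,13,14,15,24,25,26,27,28,29,30,31): XOR of data positions = 0⊕0⊕0⊕0⊕0⊕0⊕1⊕1⊕1⊕1⊕1⊕0⊕0⊕0⊕1 = 0
p16 (pos 16,17,18,19,20,21,22,23,24,25,26,27,28,29,30,31): XOR of data positions = 1⊕0⊕0⊕1⊕1⊕1⊕0⊕1⊕1⊕1⊕1⊕0⊕0⊕0⊕1 = 1
Codeword: 0100111000000011100111011110001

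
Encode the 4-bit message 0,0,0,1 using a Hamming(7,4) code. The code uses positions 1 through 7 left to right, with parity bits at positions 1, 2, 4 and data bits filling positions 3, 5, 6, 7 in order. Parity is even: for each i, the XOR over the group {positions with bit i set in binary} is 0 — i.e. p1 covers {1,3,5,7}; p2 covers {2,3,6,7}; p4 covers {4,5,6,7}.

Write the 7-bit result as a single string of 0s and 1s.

1101001

Place data at non-parity positions: p1 p2 0 p4 0 0 1
p1 (pos 1,3,5,7): XOR of data positions = 0⊕0⊕1 = 1
p2 (pos 2,3,6,7): XOR of data positions = 0⊕0⊕1 = 1
p4 (pos 4,5,6,7): XOR of data positions = 0⊕0⊕1 = 1
Codeword: 1101001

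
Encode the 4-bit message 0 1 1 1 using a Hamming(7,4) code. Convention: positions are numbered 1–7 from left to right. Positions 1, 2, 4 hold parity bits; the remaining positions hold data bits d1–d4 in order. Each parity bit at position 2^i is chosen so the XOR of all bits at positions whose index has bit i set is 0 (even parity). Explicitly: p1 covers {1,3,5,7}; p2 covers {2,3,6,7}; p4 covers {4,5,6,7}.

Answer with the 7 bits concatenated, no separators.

Place data at non-parity positions: p1 p2 0 p4 1 1 1
p1 (pos 1,3,5,7): XOR of data positions = 0⊕1⊕1 = 0
p2 (pos 2,3,6,7): XOR of data positions = 0⊕1⊕1 = 0
p4 (pos 4,5,6,7): XOR of data positions = 1⊕1⊕1 = 1
Codeword: 0001111

0001111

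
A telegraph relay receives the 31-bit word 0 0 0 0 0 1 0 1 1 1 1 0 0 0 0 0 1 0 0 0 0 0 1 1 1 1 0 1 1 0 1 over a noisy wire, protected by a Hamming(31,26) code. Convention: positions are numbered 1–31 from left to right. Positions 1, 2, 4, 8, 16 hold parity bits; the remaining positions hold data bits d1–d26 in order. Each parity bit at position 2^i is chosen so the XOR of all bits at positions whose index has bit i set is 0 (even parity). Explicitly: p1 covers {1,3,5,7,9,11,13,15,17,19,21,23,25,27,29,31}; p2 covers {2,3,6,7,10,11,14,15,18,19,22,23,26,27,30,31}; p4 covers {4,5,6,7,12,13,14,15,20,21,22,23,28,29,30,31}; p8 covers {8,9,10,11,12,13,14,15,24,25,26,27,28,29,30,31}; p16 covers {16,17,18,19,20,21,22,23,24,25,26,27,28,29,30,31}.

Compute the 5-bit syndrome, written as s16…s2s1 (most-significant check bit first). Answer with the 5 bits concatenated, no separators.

00101

s1 (pos 1,3,5,7,9,11,13,15,17,19,21,23,25,27,29,31): 0⊕0⊕0⊕0⊕1⊕1⊕0⊕0⊕1⊕0⊕0⊕1⊕1⊕0⊕1⊕1 = 1
s2 (pos 2,3,6,7,10,11,14,15,18,19,22,23,26,27,30,31): 0⊕0⊕1⊕0⊕1⊕1⊕0⊕0⊕0⊕0⊕0⊕1⊕1⊕0⊕0⊕1 = 0
s4 (pos 4,5,6,7,12,13,14,15,20,21,22,23,28,29,30,31): 0⊕0⊕1⊕0⊕0⊕0⊕0⊕0⊕0⊕0⊕0⊕1⊕1⊕1⊕0⊕1 = 1
s8 (pos 8,9,10,11,12,13,14,15,24,25,26,27,28,29,30,31): 1⊕1⊕1⊕1⊕0⊕0⊕0⊕0⊕1⊕1⊕1⊕0⊕1⊕1⊕0⊕1 = 0
s16 (pos 16,17,18,19,20,21,22,23,24,25,26,27,28,29,30,31): 0⊕1⊕0⊕0⊕0⊕0⊕0⊕1⊕1⊕1⊕1⊕0⊕1⊕1⊕0⊕1 = 0
Syndrome s16…s1 = 00101 → error at position 5.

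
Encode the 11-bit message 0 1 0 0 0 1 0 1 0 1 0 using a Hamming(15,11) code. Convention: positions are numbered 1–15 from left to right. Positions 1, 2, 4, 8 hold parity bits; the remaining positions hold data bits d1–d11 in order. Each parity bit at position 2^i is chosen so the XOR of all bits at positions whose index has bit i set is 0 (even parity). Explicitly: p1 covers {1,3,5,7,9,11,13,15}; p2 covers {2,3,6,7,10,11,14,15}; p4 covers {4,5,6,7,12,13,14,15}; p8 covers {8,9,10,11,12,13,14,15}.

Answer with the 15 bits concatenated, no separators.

100110010101010

Place data at non-parity positions: p1 p2 0 p4 1 0 0 p8 0 1 0 1 0 1 0
p1 (pos 1,3,5,7,9,11,13,15): XOR of data positions = 0⊕1⊕0⊕0⊕0⊕0⊕0 = 1
p2 (pos 2,3,6,7,10,11,14,15): XOR of data positions = 0⊕0⊕0⊕1⊕0⊕1⊕0 = 0
p4 (pos 4,5,6,7,12,13,14,15): XOR of data positions = 1⊕0⊕0⊕1⊕0⊕1⊕0 = 1
p8 (pos 8,9,10,11,12,13,14,15): XOR of data positions = 0⊕1⊕0⊕1⊕0⊕1⊕0 = 1
Codeword: 100110010101010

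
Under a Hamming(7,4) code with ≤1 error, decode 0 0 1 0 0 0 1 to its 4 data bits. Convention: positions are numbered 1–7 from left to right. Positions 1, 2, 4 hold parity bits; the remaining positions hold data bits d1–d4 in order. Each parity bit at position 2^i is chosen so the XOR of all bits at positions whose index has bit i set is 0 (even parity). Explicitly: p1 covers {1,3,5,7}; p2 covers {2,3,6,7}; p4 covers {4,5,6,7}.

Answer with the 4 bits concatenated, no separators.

s1 (pos 1,3,5,7): 0⊕1⊕0⊕1 = 0
s2 (pos 2,3,6,7): 0⊕1⊕0⊕1 = 0
s4 (pos 4,5,6,7): 0⊕0⊕0⊕1 = 1
Syndrome s4…s1 = 100 → error at position 4.
Flip position 4: 0010001 → 0011001
Read data bits from positions 3,5,6,7: 1001

1001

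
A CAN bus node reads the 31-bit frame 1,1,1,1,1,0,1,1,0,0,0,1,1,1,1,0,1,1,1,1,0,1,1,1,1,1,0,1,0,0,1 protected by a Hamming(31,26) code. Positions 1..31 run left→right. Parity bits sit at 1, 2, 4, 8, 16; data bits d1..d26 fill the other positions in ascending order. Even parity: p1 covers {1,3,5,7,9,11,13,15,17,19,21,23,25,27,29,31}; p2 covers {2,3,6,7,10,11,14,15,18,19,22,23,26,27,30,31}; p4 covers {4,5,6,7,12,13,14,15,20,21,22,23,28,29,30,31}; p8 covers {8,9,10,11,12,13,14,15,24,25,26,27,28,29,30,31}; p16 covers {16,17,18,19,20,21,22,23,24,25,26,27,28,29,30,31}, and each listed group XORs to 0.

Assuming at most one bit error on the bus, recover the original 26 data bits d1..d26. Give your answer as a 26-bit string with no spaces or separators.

11010001111110101111101001

s1 (pos 1,3,5,7,9,11,13,15,17,19,21,23,25,27,29,31): 1⊕1⊕1⊕1⊕0⊕0⊕1⊕1⊕1⊕1⊕0⊕1⊕1⊕0⊕0⊕1 = 1
s2 (pos 2,3,6,7,10,11,14,15,18,19,22,23,26,27,30,31): 1⊕1⊕0⊕1⊕0⊕0⊕1⊕1⊕1⊕1⊕1⊕1⊕1⊕0⊕0⊕1 = 1
s4 (pos 4,5,6,7,12,13,14,15,20,21,22,23,28,29,30,31): 1⊕1⊕0⊕1⊕1⊕1⊕1⊕1⊕1⊕0⊕1⊕1⊕1⊕0⊕0⊕1 = 0
s8 (pos 8,9,10,11,12,13,14,15,24,25,26,27,28,29,30,31): 1⊕0⊕0⊕0⊕1⊕1⊕1⊕1⊕1⊕1⊕1⊕0⊕1⊕0⊕0⊕1 = 0
s16 (pos 16,17,18,19,20,21,22,23,24,25,26,27,28,29,30,31): 0⊕1⊕1⊕1⊕1⊕0⊕1⊕1⊕1⊕1⊕1⊕0⊕1⊕0⊕0⊕1 = 1
Syndrome s16…s1 = 10011 → error at position 19.
Flip position 19: 1111101100011110111101111101001 → 1111101100011110110101111101001
Read data bits from positions 3,5,6,7,9,10,11,12,13,14,15,17,18,19,20,21,22,23,24,25,26,27,28,29,30,31: 11010001111110101111101001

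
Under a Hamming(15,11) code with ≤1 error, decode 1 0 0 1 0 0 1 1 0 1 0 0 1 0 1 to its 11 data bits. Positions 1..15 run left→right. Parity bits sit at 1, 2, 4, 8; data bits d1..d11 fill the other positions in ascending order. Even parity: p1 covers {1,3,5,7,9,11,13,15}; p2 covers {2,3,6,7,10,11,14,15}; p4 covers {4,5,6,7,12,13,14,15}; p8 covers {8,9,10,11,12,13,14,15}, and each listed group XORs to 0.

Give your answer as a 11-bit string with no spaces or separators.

00010100101

s1 (pos 1,3,5,7,9,11,13,15): 1⊕0⊕0⊕1⊕0⊕0⊕1⊕1 = 0
s2 (pos 2,3,6,7,10,11,14,15): 0⊕0⊕0⊕1⊕1⊕0⊕0⊕1 = 1
s4 (pos 4,5,6,7,12,13,14,15): 1⊕0⊕0⊕1⊕0⊕1⊕0⊕1 = 0
s8 (pos 8,9,10,11,12,13,14,15): 1⊕0⊕1⊕0⊕0⊕1⊕0⊕1 = 0
Syndrome s8…s1 = 0010 → error at position 2.
Flip position 2: 100100110100101 → 110100110100101
Read data bits from positions 3,5,6,7,9,10,11,12,13,14,15: 00010100101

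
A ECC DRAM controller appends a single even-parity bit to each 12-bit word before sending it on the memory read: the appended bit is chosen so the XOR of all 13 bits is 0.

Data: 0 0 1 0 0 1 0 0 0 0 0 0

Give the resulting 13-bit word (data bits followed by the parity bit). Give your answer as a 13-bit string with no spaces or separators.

XOR of the 12 data bits: 0⊕0⊕1⊕0⊕0⊕1⊕0⊕0⊕0⊕0⊕0⊕0 = 0
Parity bit = 0 (so all 13 bits XOR to 0).

0010010000000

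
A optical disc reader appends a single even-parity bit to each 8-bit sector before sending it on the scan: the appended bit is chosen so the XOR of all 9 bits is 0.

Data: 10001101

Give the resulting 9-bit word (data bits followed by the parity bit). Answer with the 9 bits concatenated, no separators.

100011010

XOR of the 8 data bits: 1⊕0⊕0⊕0⊕1⊕1⊕0⊕1 = 0
Parity bit = 0 (so all 9 bits XOR to 0).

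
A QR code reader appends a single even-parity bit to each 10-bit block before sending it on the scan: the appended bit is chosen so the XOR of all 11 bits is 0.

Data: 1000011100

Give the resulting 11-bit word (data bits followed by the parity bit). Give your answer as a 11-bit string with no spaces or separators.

XOR of the 10 data bits: 1⊕0⊕0⊕0⊕0⊕1⊕1⊕1⊕0⊕0 = 0
Parity bit = 0 (so all 11 bits XOR to 0).

10000111000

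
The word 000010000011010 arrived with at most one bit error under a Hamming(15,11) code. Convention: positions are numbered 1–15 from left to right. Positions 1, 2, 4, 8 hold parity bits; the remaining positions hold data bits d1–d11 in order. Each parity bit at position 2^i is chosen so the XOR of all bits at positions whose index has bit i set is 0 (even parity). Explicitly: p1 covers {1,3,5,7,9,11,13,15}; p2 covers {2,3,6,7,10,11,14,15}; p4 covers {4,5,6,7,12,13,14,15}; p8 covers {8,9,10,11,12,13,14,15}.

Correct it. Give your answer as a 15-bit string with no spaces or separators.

s1 (pos 1,3,5,7,9,11,13,15): 0⊕0⊕1⊕0⊕0⊕1⊕0⊕0 = 0
s2 (pos 2,3,6,7,10,11,14,15): 0⊕0⊕0⊕0⊕0⊕1⊕1⊕0 = 0
s4 (pos 4,5,6,7,12,13,14,15): 0⊕1⊕0⊕0⊕1⊕0⊕1⊕0 = 1
s8 (pos 8,9,10,11,12,13,14,15): 0⊕0⊕0⊕1⊕1⊕0⊕1⊕0 = 1
Syndrome s8…s1 = 1100 → error at position 12.
Flip position 12: 000010000011010 → 000010000010010

000010000010010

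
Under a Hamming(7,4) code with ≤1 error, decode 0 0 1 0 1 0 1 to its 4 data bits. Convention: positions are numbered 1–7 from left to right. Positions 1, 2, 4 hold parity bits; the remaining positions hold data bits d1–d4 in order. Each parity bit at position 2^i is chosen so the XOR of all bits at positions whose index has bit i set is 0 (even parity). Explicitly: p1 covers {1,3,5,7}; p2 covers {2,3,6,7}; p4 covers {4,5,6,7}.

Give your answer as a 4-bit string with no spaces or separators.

1101

s1 (pos 1,3,5,7): 0⊕1⊕1⊕1 = 1
s2 (pos 2,3,6,7): 0⊕1⊕0⊕1 = 0
s4 (pos 4,5,6,7): 0⊕1⊕0⊕1 = 0
Syndrome s4…s1 = 001 → error at position 1.
Flip position 1: 0010101 → 1010101
Read data bits from positions 3,5,6,7: 1101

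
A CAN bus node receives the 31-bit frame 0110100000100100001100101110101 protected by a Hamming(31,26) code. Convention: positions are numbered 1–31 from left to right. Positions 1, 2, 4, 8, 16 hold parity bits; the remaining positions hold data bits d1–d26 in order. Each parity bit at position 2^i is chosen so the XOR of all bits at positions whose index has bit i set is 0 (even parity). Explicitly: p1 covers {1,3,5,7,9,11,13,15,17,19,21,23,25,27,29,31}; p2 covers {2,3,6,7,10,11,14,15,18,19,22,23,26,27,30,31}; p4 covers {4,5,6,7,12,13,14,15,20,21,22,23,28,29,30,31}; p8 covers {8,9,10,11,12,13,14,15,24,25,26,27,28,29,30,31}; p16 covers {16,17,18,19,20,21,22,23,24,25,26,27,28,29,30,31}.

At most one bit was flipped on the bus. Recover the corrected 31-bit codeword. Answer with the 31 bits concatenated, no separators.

0110100000000100001100101110101

s1 (pos 1,3,5,7,9,11,13,15,17,19,21,23,25,27,29,31): 0⊕1⊕1⊕0⊕0⊕1⊕0⊕0⊕0⊕1⊕0⊕1⊕1⊕1⊕1⊕1 = 1
s2 (pos 2,3,6,7,10,11,14,15,18,19,22,23,26,27,30,31): 1⊕1⊕0⊕0⊕0⊕1⊕1⊕0⊕0⊕1⊕0⊕1⊕1⊕1⊕0⊕1 = 1
s4 (pos 4,5,6,7,12,13,14,15,20,21,22,23,28,29,30,31): 0⊕1⊕0⊕0⊕0⊕0⊕1⊕0⊕1⊕0⊕0⊕1⊕0⊕1⊕0⊕1 = 0
s8 (pos 8,9,10,11,12,13,14,15,24,25,26,27,28,29,30,31): 0⊕0⊕0⊕1⊕0⊕0⊕1⊕0⊕0⊕1⊕1⊕1⊕0⊕1⊕0⊕1 = 1
s16 (pos 16,17,18,19,20,21,22,23,24,25,26,27,28,29,30,31): 0⊕0⊕0⊕1⊕1⊕0⊕0⊕1⊕0⊕1⊕1⊕1⊕0⊕1⊕0⊕1 = 0
Syndrome s16…s1 = 01011 → error at position 11.
Flip position 11: 0110100000100100001100101110101 → 0110100000000100001100101110101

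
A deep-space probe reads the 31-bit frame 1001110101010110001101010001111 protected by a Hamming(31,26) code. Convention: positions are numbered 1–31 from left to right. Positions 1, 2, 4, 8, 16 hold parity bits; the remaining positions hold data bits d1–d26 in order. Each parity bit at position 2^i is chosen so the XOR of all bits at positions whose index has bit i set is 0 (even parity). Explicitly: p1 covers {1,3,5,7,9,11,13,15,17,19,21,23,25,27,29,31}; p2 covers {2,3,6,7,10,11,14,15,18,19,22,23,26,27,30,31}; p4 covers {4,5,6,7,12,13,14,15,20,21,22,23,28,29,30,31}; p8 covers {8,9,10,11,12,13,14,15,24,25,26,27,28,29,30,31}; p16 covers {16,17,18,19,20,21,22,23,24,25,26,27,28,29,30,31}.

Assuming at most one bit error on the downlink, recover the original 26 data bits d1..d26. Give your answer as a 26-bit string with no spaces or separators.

01100101011001101010001111

s1 (pos 1,3,5,7,9,11,13,15,17,19,21,23,25,27,29,31): 1⊕0⊕1⊕0⊕0⊕0⊕0⊕1⊕0⊕1⊕0⊕0⊕0⊕0⊕1⊕1 = 0
s2 (pos 2,3,6,7,10,11,14,15,18,19,22,23,26,27,30,31): 0⊕0⊕1⊕0⊕1⊕0⊕1⊕1⊕0⊕1⊕1⊕0⊕0⊕0⊕1⊕1 = 0
s4 (pos 4,5,6,7,12,13,14,15,20,21,22,23,28,29,30,31): 1⊕1⊕1⊕0⊕1⊕0⊕1⊕1⊕1⊕0⊕1⊕0⊕1⊕1⊕1⊕1 = 0
s8 (pos 8,9,10,11,12,13,14,15,24,25,26,27,28,29,30,31): 1⊕0⊕1⊕0⊕1⊕0⊕1⊕1⊕1⊕0⊕0⊕0⊕1⊕1⊕1⊕1 = 0
s16 (pos 16,17,18,19,20,21,22,23,24,25,26,27,28,29,30,31): 0⊕0⊕0⊕1⊕1⊕0⊕1⊕0⊕1⊕0⊕0⊕0⊕1⊕1⊕1⊕1 = 0
Syndrome s16…s1 = 00000 → no error.
Read data bits from positions 3,5,6,7,9,10,11,12,13,14,15,17,18,19,20,21,22,23,24,25,26,27,28,29,30,31: 01100101011001101010001111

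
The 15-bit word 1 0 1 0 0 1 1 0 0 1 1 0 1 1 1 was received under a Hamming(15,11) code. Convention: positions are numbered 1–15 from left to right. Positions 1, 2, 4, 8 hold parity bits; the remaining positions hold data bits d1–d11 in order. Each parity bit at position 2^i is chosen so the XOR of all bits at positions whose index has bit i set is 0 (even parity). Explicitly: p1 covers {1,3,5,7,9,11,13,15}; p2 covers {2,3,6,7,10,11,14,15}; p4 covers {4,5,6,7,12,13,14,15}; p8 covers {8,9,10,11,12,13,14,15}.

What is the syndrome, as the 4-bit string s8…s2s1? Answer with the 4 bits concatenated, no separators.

s1 (pos 1,3,5,7,9,11,13,15): 1⊕1⊕0⊕1⊕0⊕1⊕1⊕1 = 0
s2 (pos 2,3,6,7,10,11,14,15): 0⊕1⊕1⊕1⊕1⊕1⊕1⊕1 = 1
s4 (pos 4,5,6,7,12,13,14,15): 0⊕0⊕1⊕1⊕0⊕1⊕1⊕1 = 1
s8 (pos 8,9,10,11,12,13,14,15): 0⊕0⊕1⊕1⊕0⊕1⊕1⊕1 = 1
Syndrome s8…s1 = 1110 → error at position 14.

1110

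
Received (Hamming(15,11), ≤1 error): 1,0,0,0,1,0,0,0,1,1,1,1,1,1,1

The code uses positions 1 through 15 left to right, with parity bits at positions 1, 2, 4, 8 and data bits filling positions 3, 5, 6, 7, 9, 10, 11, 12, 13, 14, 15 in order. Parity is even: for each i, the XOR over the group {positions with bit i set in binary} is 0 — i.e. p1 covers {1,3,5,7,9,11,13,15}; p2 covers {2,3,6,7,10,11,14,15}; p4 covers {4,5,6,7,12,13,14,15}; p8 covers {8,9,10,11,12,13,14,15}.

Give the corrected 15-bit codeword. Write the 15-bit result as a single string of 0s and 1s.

100010001110111

s1 (pos 1,3,5,7,9,11,13,15): 1⊕0⊕1⊕0⊕1⊕1⊕1⊕1 = 0
s2 (pos 2,3,6,7,10,11,14,15): 0⊕0⊕0⊕0⊕1⊕1⊕1⊕1 = 0
s4 (pos 4,5,6,7,12,13,14,15): 0⊕1⊕0⊕0⊕1⊕1⊕1⊕1 = 1
s8 (pos 8,9,10,11,12,13,14,15): 0⊕1⊕1⊕1⊕1⊕1⊕1⊕1 = 1
Syndrome s8…s1 = 1100 → error at position 12.
Flip position 12: 100010001111111 → 100010001110111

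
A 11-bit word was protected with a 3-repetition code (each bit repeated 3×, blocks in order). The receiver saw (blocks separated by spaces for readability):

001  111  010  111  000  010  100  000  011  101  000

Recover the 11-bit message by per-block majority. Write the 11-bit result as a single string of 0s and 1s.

Block 1 (001): 1 one → 0
Block 2 (111): 3 ones → 1
Block 3 (010): 1 one → 0
Block 4 (111): 3 ones → 1
Block 5 (000): 0 ones → 0
Block 6 (010): 1 one → 0
Block 7 (100): 1 one → 0
Block 8 (000): 0 ones → 0
Block 9 (011): 2 ones → 1
Block 10 (101): 2 ones → 1
Block 11 (000): 0 ones → 0

01010000110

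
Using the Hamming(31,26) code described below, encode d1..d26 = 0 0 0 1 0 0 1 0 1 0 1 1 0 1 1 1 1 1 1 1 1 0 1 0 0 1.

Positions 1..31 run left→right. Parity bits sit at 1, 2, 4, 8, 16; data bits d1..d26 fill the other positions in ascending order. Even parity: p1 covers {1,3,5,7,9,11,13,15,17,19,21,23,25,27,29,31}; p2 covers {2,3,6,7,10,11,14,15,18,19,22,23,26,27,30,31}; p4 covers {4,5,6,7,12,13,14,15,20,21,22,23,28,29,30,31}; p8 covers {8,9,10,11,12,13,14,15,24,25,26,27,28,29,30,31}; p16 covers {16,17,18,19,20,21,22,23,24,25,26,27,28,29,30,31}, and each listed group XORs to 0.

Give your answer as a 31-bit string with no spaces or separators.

0001001000101011101111111101001

Place data at non-parity positions: p1 p2 0 p4 0 0 1 p8 0 0 1 0 1 0 1 p16 1 0 1 1 1 1 1 1 1 1 0 1 0 0 1
p1 (pos 1,3,5,7,9,11,13,15,17,19,21,23,25,27,29,31): XOR of data positions = 0⊕0⊕1⊕0⊕1⊕1⊕1⊕1⊕1⊕1⊕1⊕1⊕0⊕0⊕1 = 0
p2 (pos 2,3,6,7,10,11,14,15,18,19,22,23,26,27,30,31): XOR of data positions = 0⊕0⊕1⊕0⊕1⊕0⊕1⊕0⊕1⊕1⊕1⊕1⊕0⊕0⊕1 = 0
p4 (pos 4,5,6,7,12,13,14,15,20,21,22,23,28,29,30,31): XOR of data positions = 0⊕0⊕1⊕0⊕1⊕0⊕1⊕1⊕1⊕1⊕1⊕1⊕0⊕0⊕1 = 1
p8 (pos 8,9,10,11,12,13,14,15,24,25,26,27,28,29,30,31): XOR of data positions = 0⊕0⊕1⊕0⊕1⊕0⊕1⊕1⊕1⊕1⊕0⊕1⊕0⊕0⊕1 = 0
p16 (pos 16,17,18,19,20,21,22,23,24,25,26,27,28,29,30,31): XOR of data positions = 1⊕0⊕1⊕1⊕1⊕1⊕1⊕1⊕1⊕1⊕0⊕1⊕0⊕0⊕1 = 1
Codeword: 0001001000101011101111111101001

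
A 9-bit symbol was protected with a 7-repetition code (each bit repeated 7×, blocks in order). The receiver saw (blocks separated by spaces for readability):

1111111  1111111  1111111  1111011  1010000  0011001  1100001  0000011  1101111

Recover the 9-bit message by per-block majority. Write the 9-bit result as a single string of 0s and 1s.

Block 1 (1111111): 7 ones → 1
Block 2 (1111111): 7 ones → 1
Block 3 (1111111): 7 ones → 1
Block 4 (1111011): 6 ones → 1
Block 5 (1010000): 2 ones → 0
Block 6 (0011001): 3 ones → 0
Block 7 (1100001): 3 ones → 0
Block 8 (0000011): 2 ones → 0
Block 9 (1101111): 6 ones → 1

111100001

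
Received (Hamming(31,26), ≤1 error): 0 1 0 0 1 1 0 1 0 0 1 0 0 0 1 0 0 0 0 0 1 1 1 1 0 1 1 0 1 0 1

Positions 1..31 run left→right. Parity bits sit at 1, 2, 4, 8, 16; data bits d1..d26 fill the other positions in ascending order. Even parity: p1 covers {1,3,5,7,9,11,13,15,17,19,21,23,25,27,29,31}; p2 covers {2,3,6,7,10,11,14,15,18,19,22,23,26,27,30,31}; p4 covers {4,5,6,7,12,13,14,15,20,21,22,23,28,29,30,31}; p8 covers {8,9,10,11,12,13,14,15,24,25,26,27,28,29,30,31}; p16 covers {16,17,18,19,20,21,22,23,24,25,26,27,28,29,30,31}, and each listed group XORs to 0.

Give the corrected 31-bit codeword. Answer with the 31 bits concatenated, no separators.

s1 (pos 1,3,5,7,9,11,13,15,17,19,21,23,25,27,29,31): 0⊕0⊕1⊕0⊕0⊕1⊕0⊕1⊕0⊕0⊕1⊕1⊕0⊕1⊕1⊕1 = 0
s2 (pos 2,3,6,7,10,11,14,15,18,19,22,23,26,27,30,31): 1⊕0⊕1⊕0⊕0⊕1⊕0⊕1⊕0⊕0⊕1⊕1⊕1⊕1⊕0⊕1 = 1
s4 (pos 4,5,6,7,12,13,14,15,20,21,22,23,28,29,30,31): 0⊕1⊕1⊕0⊕0⊕0⊕0⊕1⊕0⊕1⊕1⊕1⊕0⊕1⊕0⊕1 = 0
s8 (pos 8,9,10,11,12,13,14,15,24,25,26,27,28,29,30,31): 1⊕0⊕0⊕1⊕0⊕0⊕0⊕1⊕1⊕0⊕1⊕1⊕0⊕1⊕0⊕1 = 0
s16 (pos 16,17,18,19,20,21,22,23,24,25,26,27,28,29,30,31): 0⊕0⊕0⊕0⊕0⊕1⊕1⊕1⊕1⊕0⊕1⊕1⊕0⊕1⊕0⊕1 = 0
Syndrome s16…s1 = 00010 → error at position 2.
Flip position 2: 0100110100100010000011110110101 → 0000110100100010000011110110101

0000110100100010000011110110101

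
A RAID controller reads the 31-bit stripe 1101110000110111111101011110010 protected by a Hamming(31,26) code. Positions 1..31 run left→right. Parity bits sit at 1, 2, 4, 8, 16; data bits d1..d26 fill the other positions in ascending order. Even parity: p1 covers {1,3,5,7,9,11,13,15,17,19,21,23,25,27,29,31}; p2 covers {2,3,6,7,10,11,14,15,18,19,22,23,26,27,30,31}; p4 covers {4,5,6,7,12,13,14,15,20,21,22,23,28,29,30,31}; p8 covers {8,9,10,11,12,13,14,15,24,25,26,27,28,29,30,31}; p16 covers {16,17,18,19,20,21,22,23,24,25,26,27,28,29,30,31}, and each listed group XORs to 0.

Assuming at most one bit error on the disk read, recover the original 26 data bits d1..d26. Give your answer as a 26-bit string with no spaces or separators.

01100011011111101011110000

s1 (pos 1,3,5,7,9,11,13,15,17,19,21,23,25,27,29,31): 1⊕0⊕1⊕0⊕0⊕1⊕0⊕1⊕1⊕1⊕0⊕0⊕1⊕1⊕0⊕0 = 0
s2 (pos 2,3,6,7,10,11,14,15,18,19,22,23,26,27,30,31): 1⊕0⊕1⊕0⊕0⊕1⊕1⊕1⊕1⊕1⊕1⊕0⊕1⊕1⊕1⊕0 = 1
s4 (pos 4,5,6,7,12,13,14,15,20,21,22,23,28,29,30,31): 1⊕1⊕1⊕0⊕1⊕0⊕1⊕1⊕1⊕0⊕1⊕0⊕0⊕0⊕1⊕0 = 1
s8 (pos 8,9,10,11,12,13,14,15,24,25,26,27,28,29,30,31): 0⊕0⊕0⊕1⊕1⊕0⊕1⊕1⊕1⊕1⊕1⊕1⊕0⊕0⊕1⊕0 = 1
s16 (pos 16,17,18,19,20,21,22,23,24,25,26,27,28,29,30,31): 1⊕1⊕1⊕1⊕1⊕0⊕1⊕0⊕1⊕1⊕1⊕1⊕0⊕0⊕1⊕0 = 1
Syndrome s16…s1 = 11110 → error at position 30.
Flip position 30: 1101110000110111111101011110010 → 1101110000110111111101011110000
Read data bits from positions 3,5,6,7,9,10,11,12,13,14,15,17,18,19,20,21,22,23,24,25,26,27,28,29,30,31: 01100011011111101011110000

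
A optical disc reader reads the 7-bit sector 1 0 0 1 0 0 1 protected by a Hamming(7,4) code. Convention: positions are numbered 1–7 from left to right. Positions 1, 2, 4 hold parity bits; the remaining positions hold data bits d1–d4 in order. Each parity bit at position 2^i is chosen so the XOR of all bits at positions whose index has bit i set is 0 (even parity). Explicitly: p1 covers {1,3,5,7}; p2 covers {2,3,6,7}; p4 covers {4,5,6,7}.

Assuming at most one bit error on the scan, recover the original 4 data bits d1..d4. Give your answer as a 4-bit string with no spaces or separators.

s1 (pos 1,3,5,7): 1⊕0⊕0⊕1 = 0
s2 (pos 2,3,6,7): 0⊕0⊕0⊕1 = 1
s4 (pos 4,5,6,7): 1⊕0⊕0⊕1 = 0
Syndrome s4…s1 = 010 → error at position 2.
Flip position 2: 1001001 → 1101001
Read data bits from positions 3,5,6,7: 0001

0001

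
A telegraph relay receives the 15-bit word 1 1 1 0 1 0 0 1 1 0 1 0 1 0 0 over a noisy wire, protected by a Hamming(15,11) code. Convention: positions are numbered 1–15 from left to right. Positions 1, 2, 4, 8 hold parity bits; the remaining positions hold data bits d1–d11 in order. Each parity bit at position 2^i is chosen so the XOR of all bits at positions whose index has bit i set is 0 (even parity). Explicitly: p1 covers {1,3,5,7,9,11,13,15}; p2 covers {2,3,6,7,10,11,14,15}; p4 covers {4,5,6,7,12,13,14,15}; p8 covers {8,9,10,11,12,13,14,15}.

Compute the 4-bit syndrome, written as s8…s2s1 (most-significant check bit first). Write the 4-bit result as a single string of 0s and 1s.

s1 (pos 1,3,5,7,9,11,13,15): 1⊕1⊕1⊕0⊕1⊕1⊕1⊕0 = 0
s2 (pos 2,3,6,7,10,11,14,15): 1⊕1⊕0⊕0⊕0⊕1⊕0⊕0 = 1
s4 (pos 4,5,6,7,12,13,14,15): 0⊕1⊕0⊕0⊕0⊕1⊕0⊕0 = 0
s8 (pos 8,9,10,11,12,13,14,15): 1⊕1⊕0⊕1⊕0⊕1⊕0⊕0 = 0
Syndrome s8…s1 = 0010 → error at position 2.

0010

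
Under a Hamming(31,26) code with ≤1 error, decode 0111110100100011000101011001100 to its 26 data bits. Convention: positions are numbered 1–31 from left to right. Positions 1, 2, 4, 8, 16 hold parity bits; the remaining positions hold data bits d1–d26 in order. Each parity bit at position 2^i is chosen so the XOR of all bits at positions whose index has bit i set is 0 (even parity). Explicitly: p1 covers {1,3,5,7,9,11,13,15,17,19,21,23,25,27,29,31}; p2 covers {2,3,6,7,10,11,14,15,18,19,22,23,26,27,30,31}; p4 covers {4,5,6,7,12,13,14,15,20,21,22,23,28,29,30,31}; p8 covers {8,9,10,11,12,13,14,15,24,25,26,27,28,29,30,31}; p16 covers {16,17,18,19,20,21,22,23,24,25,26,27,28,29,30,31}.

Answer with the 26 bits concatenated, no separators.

11100010001000101001001100

s1 (pos 1,3,5,7,9,11,13,15,17,19,21,23,25,27,29,31): 0⊕1⊕1⊕0⊕0⊕1⊕0⊕1⊕0⊕0⊕0⊕0⊕1⊕0⊕1⊕0 = 0
s2 (pos 2,3,6,7,10,11,14,15,18,19,22,23,26,27,30,31): 1⊕1⊕1⊕0⊕0⊕1⊕0⊕1⊕0⊕0⊕1⊕0⊕0⊕0⊕0⊕0 = 0
s4 (pos 4,5,6,7,12,13,14,15,20,21,22,23,28,29,30,31): 1⊕1⊕1⊕0⊕0⊕0⊕0⊕1⊕1⊕0⊕1⊕0⊕1⊕1⊕0⊕0 = 0
s8 (pos 8,9,10,11,12,13,14,15,24,25,26,27,28,29,30,31): 1⊕0⊕0⊕1⊕0⊕0⊕0⊕1⊕1⊕1⊕0⊕0⊕1⊕1⊕0⊕0 = 1
s16 (pos 16,17,18,19,20,21,22,23,24,25,26,27,28,29,30,31): 1⊕0⊕0⊕0⊕1⊕0⊕1⊕0⊕1⊕1⊕0⊕0⊕1⊕1⊕0⊕0 = 1
Syndrome s16…s1 = 11000 → error at position 24.
Flip position 24: 0111110100100011000101011001100 → 0111110100100011000101001001100
Read data bits from positions 3,5,6,7,9,10,11,12,13,14,15,17,18,19,20,21,22,23,24,25,26,27,28,29,30,31: 11100010001000101001001100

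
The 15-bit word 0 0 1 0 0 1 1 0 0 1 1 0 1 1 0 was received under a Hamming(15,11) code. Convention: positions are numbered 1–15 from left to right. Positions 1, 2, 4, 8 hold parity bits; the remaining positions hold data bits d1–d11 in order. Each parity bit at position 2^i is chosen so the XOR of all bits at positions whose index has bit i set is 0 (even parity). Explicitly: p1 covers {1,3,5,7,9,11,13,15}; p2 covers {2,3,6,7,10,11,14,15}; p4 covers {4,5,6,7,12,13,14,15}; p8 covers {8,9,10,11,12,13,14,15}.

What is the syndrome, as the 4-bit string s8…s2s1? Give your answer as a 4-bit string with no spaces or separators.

0000

s1 (pos 1,3,5,7,9,11,13,15): 0⊕1⊕0⊕1⊕0⊕1⊕1⊕0 = 0
s2 (pos 2,3,6,7,10,11,14,15): 0⊕1⊕1⊕1⊕1⊕1⊕1⊕0 = 0
s4 (pos 4,5,6,7,12,13,14,15): 0⊕0⊕1⊕1⊕0⊕1⊕1⊕0 = 0
s8 (pos 8,9,10,11,12,13,14,15): 0⊕0⊕1⊕1⊕0⊕1⊕1⊕0 = 0
Syndrome s8…s1 = 0000 → no error.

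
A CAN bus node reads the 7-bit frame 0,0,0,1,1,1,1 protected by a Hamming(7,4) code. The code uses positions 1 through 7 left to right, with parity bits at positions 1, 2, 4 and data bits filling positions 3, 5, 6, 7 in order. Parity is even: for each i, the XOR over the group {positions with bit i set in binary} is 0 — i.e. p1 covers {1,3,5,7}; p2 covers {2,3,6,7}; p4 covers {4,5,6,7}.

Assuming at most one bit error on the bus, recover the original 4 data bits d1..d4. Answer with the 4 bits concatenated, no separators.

s1 (pos 1,3,5,7): 0⊕0⊕1⊕1 = 0
s2 (pos 2,3,6,7): 0⊕0⊕1⊕1 = 0
s4 (pos 4,5,6,7): 1⊕1⊕1⊕1 = 0
Syndrome s4…s1 = 000 → no error.
Read data bits from positions 3,5,6,7: 0111

0111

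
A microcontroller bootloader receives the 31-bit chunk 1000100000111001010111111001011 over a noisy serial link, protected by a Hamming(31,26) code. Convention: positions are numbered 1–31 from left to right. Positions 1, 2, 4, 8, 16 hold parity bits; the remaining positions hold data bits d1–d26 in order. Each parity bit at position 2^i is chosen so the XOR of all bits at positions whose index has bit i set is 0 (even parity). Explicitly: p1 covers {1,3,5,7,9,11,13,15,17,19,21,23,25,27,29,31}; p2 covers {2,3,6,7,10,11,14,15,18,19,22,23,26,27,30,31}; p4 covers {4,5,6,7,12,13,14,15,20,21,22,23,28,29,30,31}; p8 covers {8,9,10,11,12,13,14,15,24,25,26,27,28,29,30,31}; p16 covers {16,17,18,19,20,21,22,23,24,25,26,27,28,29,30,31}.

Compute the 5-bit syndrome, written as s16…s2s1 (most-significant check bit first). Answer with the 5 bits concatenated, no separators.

s1 (pos 1,3,5,7,9,11,13,15,17,19,21,23,25,27,29,31): 1⊕0⊕1⊕0⊕0⊕1⊕1⊕0⊕0⊕0⊕1⊕1⊕1⊕0⊕0⊕1 = 0
s2 (pos 2,3,6,7,10,11,14,15,18,19,22,23,26,27,30,31): 0⊕0⊕0⊕0⊕0⊕1⊕0⊕0⊕1⊕0⊕1⊕1⊕0⊕0⊕1⊕1 = 0
s4 (pos 4,5,6,7,12,13,14,15,20,21,22,23,28,29,30,31): 0⊕1⊕0⊕0⊕1⊕1⊕0⊕0⊕1⊕1⊕1⊕1⊕1⊕0⊕1⊕1 = 0
s8 (pos 8,9,10,11,12,13,14,15,24,25,26,27,28,29,30,31): 0⊕0⊕0⊕1⊕1⊕1⊕0⊕0⊕1⊕1⊕0⊕0⊕1⊕0⊕1⊕1 = 0
s16 (pos 16,17,18,19,20,21,22,23,24,25,26,27,28,29,30,31): 1⊕0⊕1⊕0⊕1⊕1⊕1⊕1⊕1⊕1⊕0⊕0⊕1⊕0⊕1⊕1 = 1
Syndrome s16…s1 = 10000 → error at position 16.

10000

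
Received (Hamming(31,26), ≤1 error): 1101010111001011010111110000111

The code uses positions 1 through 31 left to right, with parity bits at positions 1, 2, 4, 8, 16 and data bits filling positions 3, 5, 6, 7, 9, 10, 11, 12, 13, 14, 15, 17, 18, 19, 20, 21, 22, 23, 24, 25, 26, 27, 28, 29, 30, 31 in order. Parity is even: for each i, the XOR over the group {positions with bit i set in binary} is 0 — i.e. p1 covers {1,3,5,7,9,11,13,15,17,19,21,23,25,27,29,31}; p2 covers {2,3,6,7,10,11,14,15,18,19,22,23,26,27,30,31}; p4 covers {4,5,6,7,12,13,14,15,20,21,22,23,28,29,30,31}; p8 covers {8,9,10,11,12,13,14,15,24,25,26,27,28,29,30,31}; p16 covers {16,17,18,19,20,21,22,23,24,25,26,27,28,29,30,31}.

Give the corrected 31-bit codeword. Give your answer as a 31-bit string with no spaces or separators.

1101010111001111010111110000111

s1 (pos 1,3,5,7,9,11,13,15,17,19,21,23,25,27,29,31): 1⊕0⊕0⊕0⊕1⊕0⊕1⊕1⊕0⊕0⊕1⊕1⊕0⊕0⊕1⊕1 = 0
s2 (pos 2,3,6,7,10,11,14,15,18,19,22,23,26,27,30,31): 1⊕0⊕1⊕0⊕1⊕0⊕0⊕1⊕1⊕0⊕1⊕1⊕0⊕0⊕1⊕1 = 1
s4 (pos 4,5,6,7,12,13,14,15,20,21,22,23,28,29,30,31): 1⊕0⊕1⊕0⊕0⊕1⊕0⊕1⊕1⊕1⊕1⊕1⊕0⊕1⊕1⊕1 = 1
s8 (pos 8,9,10,11,12,13,14,15,24,25,26,27,28,29,30,31): 1⊕1⊕1⊕0⊕0⊕1⊕0⊕1⊕1⊕0⊕0⊕0⊕0⊕1⊕1⊕1 = 1
s16 (pos 16,17,18,19,20,21,22,23,24,25,26,27,28,29,30,31): 1⊕0⊕1⊕0⊕1⊕1⊕1⊕1⊕1⊕0⊕0⊕0⊕0⊕1⊕1⊕1 = 0
Syndrome s16…s1 = 01110 → error at position 14.
Flip position 14: 1101010111001011010111110000111 → 1101010111001111010111110000111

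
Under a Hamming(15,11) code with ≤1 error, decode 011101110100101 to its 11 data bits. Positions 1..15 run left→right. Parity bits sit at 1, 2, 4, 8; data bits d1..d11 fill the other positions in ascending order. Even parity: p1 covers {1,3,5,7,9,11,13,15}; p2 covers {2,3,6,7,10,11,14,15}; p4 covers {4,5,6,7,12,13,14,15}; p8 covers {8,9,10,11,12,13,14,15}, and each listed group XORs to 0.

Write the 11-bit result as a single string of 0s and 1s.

10110100101

s1 (pos 1,3,5,7,9,11,13,15): 0⊕1⊕0⊕1⊕0⊕0⊕1⊕1 = 0
s2 (pos 2,3,6,7,10,11,14,15): 1⊕1⊕1⊕1⊕1⊕0⊕0⊕1 = 0
s4 (pos 4,5,6,7,12,13,14,15): 1⊕0⊕1⊕1⊕0⊕1⊕0⊕1 = 1
s8 (pos 8,9,10,11,12,13,14,15): 1⊕0⊕1⊕0⊕0⊕1⊕0⊕1 = 0
Syndrome s8…s1 = 0100 → error at position 4.
Flip position 4: 011101110100101 → 011001110100101
Read data bits from positions 3,5,6,7,9,10,11,12,13,14,15: 10110100101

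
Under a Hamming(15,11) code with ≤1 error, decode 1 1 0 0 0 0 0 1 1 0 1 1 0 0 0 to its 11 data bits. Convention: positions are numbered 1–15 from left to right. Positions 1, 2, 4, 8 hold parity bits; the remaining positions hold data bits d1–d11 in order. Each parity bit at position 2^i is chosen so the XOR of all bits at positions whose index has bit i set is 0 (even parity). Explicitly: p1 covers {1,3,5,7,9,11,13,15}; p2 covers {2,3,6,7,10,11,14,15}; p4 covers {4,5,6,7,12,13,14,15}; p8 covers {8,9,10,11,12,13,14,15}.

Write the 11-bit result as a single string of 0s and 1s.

01001011000

s1 (pos 1,3,5,7,9,11,13,15): 1⊕0⊕0⊕0⊕1⊕1⊕0⊕0 = 1
s2 (pos 2,3,6,7,10,11,14,15): 1⊕0⊕0⊕0⊕0⊕1⊕0⊕0 = 0
s4 (pos 4,5,6,7,12,13,14,15): 0⊕0⊕0⊕0⊕1⊕0⊕0⊕0 = 1
s8 (pos 8,9,10,11,12,13,14,15): 1⊕1⊕0⊕1⊕1⊕0⊕0⊕0 = 0
Syndrome s8…s1 = 0101 → error at position 5.
Flip position 5: 110000011011000 → 110010011011000
Read data bits from positions 3,5,6,7,9,10,11,12,13,14,15: 01001011000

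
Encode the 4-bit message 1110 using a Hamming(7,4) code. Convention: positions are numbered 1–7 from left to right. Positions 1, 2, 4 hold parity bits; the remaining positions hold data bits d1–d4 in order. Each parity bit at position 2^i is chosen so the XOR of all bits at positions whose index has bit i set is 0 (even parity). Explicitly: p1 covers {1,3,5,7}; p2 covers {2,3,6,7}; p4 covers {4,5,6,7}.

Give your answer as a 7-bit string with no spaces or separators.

0010110

Place data at non-parity positions: p1 p2 1 p4 1 1 0
p1 (pos 1,3,5,7): XOR of data positions = 1⊕1⊕0 = 0
p2 (pos 2,3,6,7): XOR of data positions = 1⊕1⊕0 = 0
p4 (pos 4,5,6,7): XOR of data positions = 1⊕1⊕0 = 0
Codeword: 0010110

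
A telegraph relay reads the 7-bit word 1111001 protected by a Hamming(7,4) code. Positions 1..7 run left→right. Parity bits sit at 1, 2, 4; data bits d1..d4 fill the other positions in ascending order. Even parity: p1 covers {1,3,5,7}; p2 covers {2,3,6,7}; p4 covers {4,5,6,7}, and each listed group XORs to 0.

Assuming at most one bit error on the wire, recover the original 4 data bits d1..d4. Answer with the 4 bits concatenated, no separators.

0001

s1 (pos 1,3,5,7): 1⊕1⊕0⊕1 = 1
s2 (pos 2,3,6,7): 1⊕1⊕0⊕1 = 1
s4 (pos 4,5,6,7): 1⊕0⊕0⊕1 = 0
Syndrome s4…s1 = 011 → error at position 3.
Flip position 3: 1111001 → 1101001
Read data bits from positions 3,5,6,7: 0001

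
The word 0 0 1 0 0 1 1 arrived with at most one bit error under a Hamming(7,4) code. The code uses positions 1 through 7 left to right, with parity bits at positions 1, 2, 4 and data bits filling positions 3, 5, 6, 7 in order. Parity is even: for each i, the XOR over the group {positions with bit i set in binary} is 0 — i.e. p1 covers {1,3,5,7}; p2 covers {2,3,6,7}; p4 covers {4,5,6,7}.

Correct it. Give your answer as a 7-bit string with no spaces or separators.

s1 (pos 1,3,5,7): 0⊕1⊕0⊕1 = 0
s2 (pos 2,3,6,7): 0⊕1⊕1⊕1 = 1
s4 (pos 4,5,6,7): 0⊕0⊕1⊕1 = 0
Syndrome s4…s1 = 010 → error at position 2.
Flip position 2: 0010011 → 0110011

0110011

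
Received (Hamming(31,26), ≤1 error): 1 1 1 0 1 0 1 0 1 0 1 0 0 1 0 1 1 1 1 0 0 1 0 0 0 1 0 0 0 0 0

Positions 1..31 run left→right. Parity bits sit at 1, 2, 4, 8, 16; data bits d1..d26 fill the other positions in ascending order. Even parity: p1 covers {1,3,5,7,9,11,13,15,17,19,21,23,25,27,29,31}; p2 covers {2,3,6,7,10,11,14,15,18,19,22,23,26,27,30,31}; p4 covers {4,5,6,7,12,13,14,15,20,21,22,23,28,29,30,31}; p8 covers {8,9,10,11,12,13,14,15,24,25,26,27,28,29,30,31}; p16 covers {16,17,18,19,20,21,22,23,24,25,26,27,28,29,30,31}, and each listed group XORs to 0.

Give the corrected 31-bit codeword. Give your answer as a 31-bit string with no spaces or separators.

s1 (pos 1,3,5,7,9,11,13,15,17,19,21,23,25,27,29,31): 1⊕1⊕1⊕1⊕1⊕1⊕0⊕0⊕1⊕1⊕0⊕0⊕0⊕0⊕0⊕0 = 0
s2 (pos 2,3,6,7,10,11,14,15,18,19,22,23,26,27,30,31): 1⊕1⊕0⊕1⊕0⊕1⊕1⊕0⊕1⊕1⊕1⊕0⊕1⊕0⊕0⊕0 = 1
s4 (pos 4,5,6,7,12,13,14,15,20,21,22,23,28,29,30,31): 0⊕1⊕0⊕1⊕0⊕0⊕1⊕0⊕0⊕0⊕1⊕0⊕0⊕0⊕0⊕0 = 0
s8 (pos 8,9,10,11,12,13,14,15,24,25,26,27,28,29,30,31): 0⊕1⊕0⊕1⊕0⊕0⊕1⊕0⊕0⊕0⊕1⊕0⊕0⊕0⊕0⊕0 = 0
s16 (pos 16,17,18,19,20,21,22,23,24,25,26,27,28,29,30,31): 1⊕1⊕1⊕1⊕0⊕0⊕1⊕0⊕0⊕0⊕1⊕0⊕0⊕0⊕0⊕0 = 0
Syndrome s16…s1 = 00010 → error at position 2.
Flip position 2: 1110101010100101111001000100000 → 1010101010100101111001000100000

1010101010100101111001000100000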